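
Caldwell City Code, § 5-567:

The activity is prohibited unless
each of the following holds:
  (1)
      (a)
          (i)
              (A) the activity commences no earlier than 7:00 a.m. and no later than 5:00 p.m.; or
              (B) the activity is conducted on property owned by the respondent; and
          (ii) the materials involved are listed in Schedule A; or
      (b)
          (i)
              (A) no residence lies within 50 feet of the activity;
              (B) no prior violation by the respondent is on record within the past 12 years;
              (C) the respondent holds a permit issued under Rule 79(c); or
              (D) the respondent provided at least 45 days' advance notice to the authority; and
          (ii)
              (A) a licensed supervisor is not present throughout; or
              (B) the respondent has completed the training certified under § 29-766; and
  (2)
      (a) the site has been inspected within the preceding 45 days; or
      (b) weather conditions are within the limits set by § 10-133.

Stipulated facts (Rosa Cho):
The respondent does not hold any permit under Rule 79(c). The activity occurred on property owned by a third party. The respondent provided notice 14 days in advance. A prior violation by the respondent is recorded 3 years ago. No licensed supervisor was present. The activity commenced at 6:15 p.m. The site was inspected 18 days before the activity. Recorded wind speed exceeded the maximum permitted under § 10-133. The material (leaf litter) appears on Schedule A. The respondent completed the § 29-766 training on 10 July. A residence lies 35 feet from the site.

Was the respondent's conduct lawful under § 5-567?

No — unlawful.

(A) start within hours — not satisfied.
(B) own property — not satisfied.
So (i) is not satisfied (F OR F).
(ii) Schedule A material — satisfied.
(a) = F AND T = false.
(A) no residence in 50 ft — fails.
(B) no prior violation — not met.
(C) holds permit — not satisfied.
(D) ≥45 days' notice — not met.
So (i) is not satisfied (F OR F OR F OR F).
(A) not (supervisor present) — met.
(B) training certified — met.
So (ii) is satisfied (T OR T).
(b) = F AND T = false.
(1): F OR F → false.
(a) site inspected — holds.
(b) weather ok — not satisfied.
So (2) is satisfied (T OR F).
Overall = F AND T = false.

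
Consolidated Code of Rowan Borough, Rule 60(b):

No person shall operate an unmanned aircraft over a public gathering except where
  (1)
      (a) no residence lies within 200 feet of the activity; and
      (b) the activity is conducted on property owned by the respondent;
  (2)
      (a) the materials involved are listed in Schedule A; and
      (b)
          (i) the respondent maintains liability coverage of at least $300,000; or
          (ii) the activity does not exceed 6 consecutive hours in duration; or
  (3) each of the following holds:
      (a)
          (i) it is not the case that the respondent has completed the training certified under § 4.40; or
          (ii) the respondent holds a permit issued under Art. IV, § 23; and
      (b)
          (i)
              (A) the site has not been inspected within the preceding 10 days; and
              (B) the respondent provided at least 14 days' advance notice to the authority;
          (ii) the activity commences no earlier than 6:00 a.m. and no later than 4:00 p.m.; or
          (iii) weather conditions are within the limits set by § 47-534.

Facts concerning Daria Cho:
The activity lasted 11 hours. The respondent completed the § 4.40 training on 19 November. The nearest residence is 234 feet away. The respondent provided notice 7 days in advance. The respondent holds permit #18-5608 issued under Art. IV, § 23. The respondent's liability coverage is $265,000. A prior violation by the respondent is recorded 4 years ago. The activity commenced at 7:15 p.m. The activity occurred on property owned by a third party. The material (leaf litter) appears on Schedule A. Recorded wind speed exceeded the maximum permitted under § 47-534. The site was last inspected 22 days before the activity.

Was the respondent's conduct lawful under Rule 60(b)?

No — unlawful.

(a) no residence in 200 ft — met.
(b) own property — not met.
So (1) is not satisfied (T AND F).
(a) Schedule A material — met.
(i) coverage ≥ $300,000 — not met.
(ii) ≤ 6 hrs duration — not satisfied.
(b) = F OR F = false.
So (2) is not satisfied (T AND F).
(i) not (training certified) — not satisfied.
(ii) holds permit — met.
(a) = F OR T = true.
(A) not (site inspected) — met.
(B) ≥14 days' notice — fails.
(i): T AND F → false.
(ii) start within hours — fails.
(iii) weather ok — not met.
(b) = F OR F OR F = false.
(3): T AND F → false.
Overall: F OR F OR F → false.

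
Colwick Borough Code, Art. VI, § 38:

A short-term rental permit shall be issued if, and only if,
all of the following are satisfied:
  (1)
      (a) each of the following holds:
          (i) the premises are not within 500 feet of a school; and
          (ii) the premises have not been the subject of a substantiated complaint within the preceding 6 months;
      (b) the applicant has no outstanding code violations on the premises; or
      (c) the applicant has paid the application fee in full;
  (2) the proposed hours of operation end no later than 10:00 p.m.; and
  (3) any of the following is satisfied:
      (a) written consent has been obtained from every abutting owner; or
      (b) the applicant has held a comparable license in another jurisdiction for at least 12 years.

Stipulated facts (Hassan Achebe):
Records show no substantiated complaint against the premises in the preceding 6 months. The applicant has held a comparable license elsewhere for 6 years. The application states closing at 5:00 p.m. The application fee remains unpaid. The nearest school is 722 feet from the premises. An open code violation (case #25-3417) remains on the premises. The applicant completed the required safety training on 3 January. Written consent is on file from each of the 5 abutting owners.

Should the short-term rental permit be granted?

Yes — granted.

(i) ≥500 ft from school — met.
(ii) no complaint in 6 mo. — met.
(a): T AND T → true.
(b) no code violations — fails.
(c) fee paid — not met.
So (1) is satisfied (T OR F OR F).
(2) closes by 10 p.m. — met.
(a) all abutters consent — holds.
(b) prior license ≥ 12 yr — not satisfied.
(3): T OR F → true.
Overall = T AND T AND T = true.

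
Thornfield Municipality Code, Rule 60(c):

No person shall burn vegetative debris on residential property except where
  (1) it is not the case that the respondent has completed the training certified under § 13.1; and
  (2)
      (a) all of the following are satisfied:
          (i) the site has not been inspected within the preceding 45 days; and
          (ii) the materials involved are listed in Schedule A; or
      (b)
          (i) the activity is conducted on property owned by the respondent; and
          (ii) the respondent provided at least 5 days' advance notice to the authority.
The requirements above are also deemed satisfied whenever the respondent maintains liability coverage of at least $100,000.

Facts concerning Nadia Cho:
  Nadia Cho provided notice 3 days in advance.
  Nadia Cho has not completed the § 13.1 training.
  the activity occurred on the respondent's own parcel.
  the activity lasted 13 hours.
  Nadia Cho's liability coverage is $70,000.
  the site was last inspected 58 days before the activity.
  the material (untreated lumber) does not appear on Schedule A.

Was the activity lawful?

(1) not (training certified) — met.
(i) not (site inspected) — holds.
(ii) Schedule A material — not met.
So (a) is not satisfied (T AND F).
(i) own property — met.
(ii) ≥5 days' notice — fails.
(b) = T AND F = false.
(2) = F OR F = false.
Overall: T AND F → false.
Exception (coverage ≥ $100,000) — not satisfied.
Result: main false OR exception false → false.

No — unlawful.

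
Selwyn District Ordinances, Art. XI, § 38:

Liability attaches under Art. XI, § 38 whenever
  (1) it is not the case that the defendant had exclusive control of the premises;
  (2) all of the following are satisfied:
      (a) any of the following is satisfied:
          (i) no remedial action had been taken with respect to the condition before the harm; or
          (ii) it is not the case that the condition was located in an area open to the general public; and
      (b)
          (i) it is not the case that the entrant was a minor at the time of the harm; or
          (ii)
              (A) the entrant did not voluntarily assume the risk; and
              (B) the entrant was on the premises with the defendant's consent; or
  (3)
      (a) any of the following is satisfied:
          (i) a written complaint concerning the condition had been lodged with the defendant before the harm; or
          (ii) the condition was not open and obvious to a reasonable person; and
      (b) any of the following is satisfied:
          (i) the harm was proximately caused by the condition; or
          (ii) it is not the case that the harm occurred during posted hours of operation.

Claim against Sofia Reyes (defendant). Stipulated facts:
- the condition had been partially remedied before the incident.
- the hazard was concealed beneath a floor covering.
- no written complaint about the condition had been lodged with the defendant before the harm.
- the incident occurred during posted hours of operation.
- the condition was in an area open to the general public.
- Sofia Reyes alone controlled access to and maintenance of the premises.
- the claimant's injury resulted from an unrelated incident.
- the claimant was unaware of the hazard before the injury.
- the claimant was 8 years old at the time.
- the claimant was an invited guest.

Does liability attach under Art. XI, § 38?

No — not liable.

(1) not (exclusive control) — not met.
(i) no remedial action — not satisfied.
(ii) not (public area) — not satisfied.
So (a) is not satisfied (F OR F).
(i) not (entrant a minor) — not satisfied.
(A) no assumed risk — met.
(B) consent to enter — holds.
So (ii) is satisfied (T AND T).
(b) = F OR T = true.
(2) = F AND T = false.
(i) complaint lodged — fails.
(ii) not open/obvious — holds.
(a) = F OR T = true.
(i) proximate cause — fails.
(ii) not (during posted hours) — not met.
So (b) is not satisfied (F OR F).
(3) = T AND F = false.
Overall: F OR F OR F → false.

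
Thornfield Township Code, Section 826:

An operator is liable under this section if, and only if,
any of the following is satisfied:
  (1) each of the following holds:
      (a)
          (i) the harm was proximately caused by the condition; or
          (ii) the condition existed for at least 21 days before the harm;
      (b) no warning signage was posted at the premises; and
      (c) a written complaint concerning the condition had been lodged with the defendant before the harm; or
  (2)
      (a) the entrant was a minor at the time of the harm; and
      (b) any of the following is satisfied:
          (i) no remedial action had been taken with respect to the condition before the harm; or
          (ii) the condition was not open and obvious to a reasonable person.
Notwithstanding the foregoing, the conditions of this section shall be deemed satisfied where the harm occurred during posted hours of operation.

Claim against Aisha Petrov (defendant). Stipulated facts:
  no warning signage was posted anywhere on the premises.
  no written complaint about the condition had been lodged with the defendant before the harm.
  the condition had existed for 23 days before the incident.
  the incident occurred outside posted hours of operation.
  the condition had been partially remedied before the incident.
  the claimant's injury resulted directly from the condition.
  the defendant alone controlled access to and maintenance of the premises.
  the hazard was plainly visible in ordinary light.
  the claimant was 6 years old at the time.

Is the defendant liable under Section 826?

No — not liable.

(i) proximate cause — satisfied.
(ii) condition ≥21 days old — satisfied.
(a): T OR T → true.
(b) no signage posted — satisfied.
(c) complaint lodged — not met.
(1): T AND T AND F → false.
(a) entrant a minor — satisfied.
(i) no remedial action — fails.
(ii) not open/obvious — fails.
(b) = F OR F = false.
(2): T AND F → false.
Overall = F OR F = false.
Exception (during posted hours) — not satisfied.
Result: main false OR exception false → false.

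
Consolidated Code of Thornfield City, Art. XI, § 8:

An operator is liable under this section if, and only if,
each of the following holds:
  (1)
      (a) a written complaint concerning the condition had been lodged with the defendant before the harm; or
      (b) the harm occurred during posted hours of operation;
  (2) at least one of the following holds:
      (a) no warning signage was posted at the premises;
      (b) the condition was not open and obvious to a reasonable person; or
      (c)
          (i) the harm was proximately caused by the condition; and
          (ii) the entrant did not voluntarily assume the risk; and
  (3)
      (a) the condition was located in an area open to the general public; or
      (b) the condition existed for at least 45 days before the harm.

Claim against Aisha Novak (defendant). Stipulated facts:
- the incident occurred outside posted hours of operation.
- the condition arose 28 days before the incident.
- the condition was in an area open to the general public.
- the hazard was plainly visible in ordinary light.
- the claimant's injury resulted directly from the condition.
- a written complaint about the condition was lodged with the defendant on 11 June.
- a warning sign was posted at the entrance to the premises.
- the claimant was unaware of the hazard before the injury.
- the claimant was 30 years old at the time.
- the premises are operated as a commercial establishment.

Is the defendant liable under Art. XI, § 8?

Yes — liable.

(a) complaint lodged — met.
(b) during posted hours — not satisfied.
(1): T OR F → true.
(a) no signage posted — not met.
(b) not open/obvious — not satisfied.
(i) proximate cause — satisfied.
(ii) no assumed risk — met.
So (c) is satisfied (T AND T).
(2) = F OR F OR T = true.
(a) public area — holds.
(b) condition ≥45 days old — not satisfied.
(3): T OR F → true.
Overall = T AND T AND T = true.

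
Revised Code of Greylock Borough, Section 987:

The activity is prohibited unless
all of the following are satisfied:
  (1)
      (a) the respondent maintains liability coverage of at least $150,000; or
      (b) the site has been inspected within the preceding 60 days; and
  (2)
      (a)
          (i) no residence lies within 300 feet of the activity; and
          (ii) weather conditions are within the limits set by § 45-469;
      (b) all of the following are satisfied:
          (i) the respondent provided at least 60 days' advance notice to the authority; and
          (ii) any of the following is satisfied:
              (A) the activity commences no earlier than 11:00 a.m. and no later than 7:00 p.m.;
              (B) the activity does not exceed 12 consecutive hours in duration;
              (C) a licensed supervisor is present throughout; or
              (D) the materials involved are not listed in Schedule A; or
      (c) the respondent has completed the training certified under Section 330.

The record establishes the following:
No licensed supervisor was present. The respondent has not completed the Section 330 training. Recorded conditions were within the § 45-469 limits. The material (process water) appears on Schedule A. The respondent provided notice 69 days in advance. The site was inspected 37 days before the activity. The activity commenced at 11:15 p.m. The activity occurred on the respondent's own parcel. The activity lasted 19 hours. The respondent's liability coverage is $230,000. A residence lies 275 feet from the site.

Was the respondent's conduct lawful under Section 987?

No — unlawful.

(a) coverage ≥ $150,000 — holds.
(b) site inspected — met.
(1): T OR T → true.
(i) no residence in 300 ft — not satisfied.
(ii) weather ok — satisfied.
(a): F AND T → false.
(i) ≥60 days' notice — satisfied.
(A) start within hours — not satisfied.
(B) ≤ 12 hrs duration — fails.
(C) supervisor present — not satisfied.
(D) not (Schedule A material) — not met.
(ii) = F OR F OR F OR F = false.
(b): T AND F → false.
(c) training certified — not met.
(2) = F OR F OR F = false.
Overall = T AND F = false.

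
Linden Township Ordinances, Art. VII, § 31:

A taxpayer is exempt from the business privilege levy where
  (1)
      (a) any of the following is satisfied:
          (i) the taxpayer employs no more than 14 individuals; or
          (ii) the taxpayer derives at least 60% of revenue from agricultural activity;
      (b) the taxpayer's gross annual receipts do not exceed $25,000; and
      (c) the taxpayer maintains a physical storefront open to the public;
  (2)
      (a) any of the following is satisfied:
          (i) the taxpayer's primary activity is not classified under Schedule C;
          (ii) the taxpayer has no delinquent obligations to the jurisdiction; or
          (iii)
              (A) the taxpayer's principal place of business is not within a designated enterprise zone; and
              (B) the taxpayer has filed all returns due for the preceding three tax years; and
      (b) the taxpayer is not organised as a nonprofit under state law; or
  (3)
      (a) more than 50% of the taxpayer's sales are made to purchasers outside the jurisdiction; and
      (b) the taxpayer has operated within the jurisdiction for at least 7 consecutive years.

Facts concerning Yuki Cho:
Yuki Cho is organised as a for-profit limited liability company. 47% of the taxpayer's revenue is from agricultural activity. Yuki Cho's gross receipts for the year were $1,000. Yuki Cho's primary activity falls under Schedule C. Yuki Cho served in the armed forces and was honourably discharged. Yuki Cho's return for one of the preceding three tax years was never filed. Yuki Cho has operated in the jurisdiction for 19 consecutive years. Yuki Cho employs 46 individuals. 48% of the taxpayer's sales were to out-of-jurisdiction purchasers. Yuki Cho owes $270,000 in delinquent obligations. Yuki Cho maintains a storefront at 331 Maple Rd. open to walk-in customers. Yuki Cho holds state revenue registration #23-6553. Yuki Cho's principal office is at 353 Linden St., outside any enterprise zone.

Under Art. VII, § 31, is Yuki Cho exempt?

(i) ≤ 14 employees — fails.
(ii) ≥60% agricultural — not met.
(a) = F OR F = false.
(b) receipts ≤ $25,000 — holds.
(c) has storefront — satisfied.
(1): F AND T AND T → false.
(i) not (Schedule C activity) — not met.
(ii) no delinquency — not met.
(A) not (in enterprise zone) — holds.
(B) returns current — fails.
(iii) = T AND F = false.
So (a) is not satisfied (F OR F OR F).
(b) not (nonprofit) — holds.
So (2) is not satisfied (F AND T).
(a) >50% out-of-jur. sales — not satisfied.
(b) ≥ 7 yrs in jurisdiction — holds.
So (3) is not satisfied (F AND T).
So Overall is not satisfied (F OR F OR F).

No — not exempt.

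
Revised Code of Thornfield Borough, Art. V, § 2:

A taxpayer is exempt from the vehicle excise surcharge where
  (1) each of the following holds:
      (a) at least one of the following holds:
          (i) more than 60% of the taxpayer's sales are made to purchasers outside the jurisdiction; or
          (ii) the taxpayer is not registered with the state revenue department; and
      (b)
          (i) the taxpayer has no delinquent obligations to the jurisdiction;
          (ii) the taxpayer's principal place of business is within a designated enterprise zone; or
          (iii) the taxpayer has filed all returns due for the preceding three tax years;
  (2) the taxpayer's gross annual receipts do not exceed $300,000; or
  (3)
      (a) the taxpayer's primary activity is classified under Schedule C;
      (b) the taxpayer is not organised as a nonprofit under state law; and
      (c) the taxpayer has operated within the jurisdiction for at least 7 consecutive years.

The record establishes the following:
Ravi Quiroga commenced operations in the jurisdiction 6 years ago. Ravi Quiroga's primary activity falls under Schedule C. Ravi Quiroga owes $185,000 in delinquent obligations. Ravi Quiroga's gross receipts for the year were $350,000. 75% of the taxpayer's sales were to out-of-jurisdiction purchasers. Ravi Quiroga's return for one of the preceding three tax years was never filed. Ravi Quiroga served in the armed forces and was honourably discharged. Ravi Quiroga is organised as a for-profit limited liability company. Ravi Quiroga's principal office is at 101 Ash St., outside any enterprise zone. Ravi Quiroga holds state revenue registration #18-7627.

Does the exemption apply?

(i) >60% out-of-jur. sales — met.
(ii) not (state-registered) — not met.
So (a) is satisfied (T OR F).
(i) no delinquency — not satisfied.
(ii) in enterprise zone — not satisfied.
(iii) returns current — not satisfied.
So (b) is not satisfied (F OR F OR F).
So (1) is not satisfied (T AND F).
(2) receipts ≤ $300,000 — not satisfied.
(a) Schedule C activity — met.
(b) not (nonprofit) — satisfied.
(c) ≥ 7 yrs in jurisdiction — fails.
(3) = T AND T AND F = false.
So Overall is not satisfied (F OR F OR F).

No — not exempt.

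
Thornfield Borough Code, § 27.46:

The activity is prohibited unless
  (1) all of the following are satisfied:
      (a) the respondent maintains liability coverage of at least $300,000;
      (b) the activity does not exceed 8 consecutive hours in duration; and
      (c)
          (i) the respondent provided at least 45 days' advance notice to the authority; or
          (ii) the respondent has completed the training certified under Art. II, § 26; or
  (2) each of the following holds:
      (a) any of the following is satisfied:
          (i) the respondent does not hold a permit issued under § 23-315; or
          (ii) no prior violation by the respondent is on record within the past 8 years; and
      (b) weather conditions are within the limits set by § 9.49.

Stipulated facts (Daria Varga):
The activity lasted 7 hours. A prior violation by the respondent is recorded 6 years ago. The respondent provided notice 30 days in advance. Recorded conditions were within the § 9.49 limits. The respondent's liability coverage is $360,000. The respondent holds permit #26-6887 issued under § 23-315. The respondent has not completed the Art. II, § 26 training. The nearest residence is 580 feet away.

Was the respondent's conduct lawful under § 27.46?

(a) coverage ≥ $300,000 — met.
(b) ≤ 8 hrs duration — met.
(i) ≥45 days' notice — not satisfied.
(ii) training certified — not satisfied.
(c) = F OR F = false.
(1) = T AND T AND F = false.
(i) not (holds permit) — fails.
(ii) no prior violation — not satisfied.
(a): F OR F → false.
(b) weather ok — met.
(2) = F AND T = false.
Overall: F OR F → false.

No — unlawful.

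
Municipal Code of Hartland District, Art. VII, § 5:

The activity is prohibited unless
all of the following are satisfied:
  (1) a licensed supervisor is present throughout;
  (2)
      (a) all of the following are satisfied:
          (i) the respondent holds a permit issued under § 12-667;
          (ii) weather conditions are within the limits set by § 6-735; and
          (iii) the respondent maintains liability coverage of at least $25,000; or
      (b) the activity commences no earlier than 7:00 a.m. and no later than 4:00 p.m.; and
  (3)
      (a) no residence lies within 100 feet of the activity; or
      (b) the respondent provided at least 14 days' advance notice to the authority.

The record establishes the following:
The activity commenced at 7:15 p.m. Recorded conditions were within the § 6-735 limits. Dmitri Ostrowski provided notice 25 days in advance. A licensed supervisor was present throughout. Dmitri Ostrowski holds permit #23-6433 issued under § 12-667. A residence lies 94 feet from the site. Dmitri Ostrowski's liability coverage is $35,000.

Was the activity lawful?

Yes — lawful.

(1) supervisor present — met.
(i) holds permit — satisfied.
(ii) weather ok — satisfied.
(iii) coverage ≥ $25,000 — holds.
(a) = T AND T AND T = true.
(b) start within hours — fails.
So (2) is satisfied (T OR F).
(a) no residence in 100 ft — not satisfied.
(b) ≥14 days' notice — satisfied.
So (3) is satisfied (F OR T).
So Overall is satisfied (T AND T AND T).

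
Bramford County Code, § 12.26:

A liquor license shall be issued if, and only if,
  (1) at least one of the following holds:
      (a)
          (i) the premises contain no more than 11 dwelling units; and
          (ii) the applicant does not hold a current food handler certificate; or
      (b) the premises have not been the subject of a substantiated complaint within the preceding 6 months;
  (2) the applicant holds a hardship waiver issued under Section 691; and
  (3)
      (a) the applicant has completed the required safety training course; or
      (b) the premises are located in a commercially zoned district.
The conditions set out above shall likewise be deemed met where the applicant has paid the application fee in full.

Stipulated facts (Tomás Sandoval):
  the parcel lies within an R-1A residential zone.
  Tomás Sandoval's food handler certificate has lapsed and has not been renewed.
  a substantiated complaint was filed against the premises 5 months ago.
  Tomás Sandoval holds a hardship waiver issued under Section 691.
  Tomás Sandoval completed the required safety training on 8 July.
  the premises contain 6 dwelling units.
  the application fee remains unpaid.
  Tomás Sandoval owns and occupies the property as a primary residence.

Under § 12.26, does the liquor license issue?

Yes — granted.

(i) ≤ 11 units — holds.
(ii) not (food handler cert.) — satisfied.
(a) = T AND T = true.
(b) no complaint in 6 mo. — fails.
(1) = T OR F = true.
(2) hardship waiver — holds.
(a) safety training — met.
(b) commercially zoned — not satisfied.
So (3) is satisfied (T OR F).
Overall: T AND T AND T → true.
Exception (fee paid) — not satisfied.
Result: main true OR exception false → true.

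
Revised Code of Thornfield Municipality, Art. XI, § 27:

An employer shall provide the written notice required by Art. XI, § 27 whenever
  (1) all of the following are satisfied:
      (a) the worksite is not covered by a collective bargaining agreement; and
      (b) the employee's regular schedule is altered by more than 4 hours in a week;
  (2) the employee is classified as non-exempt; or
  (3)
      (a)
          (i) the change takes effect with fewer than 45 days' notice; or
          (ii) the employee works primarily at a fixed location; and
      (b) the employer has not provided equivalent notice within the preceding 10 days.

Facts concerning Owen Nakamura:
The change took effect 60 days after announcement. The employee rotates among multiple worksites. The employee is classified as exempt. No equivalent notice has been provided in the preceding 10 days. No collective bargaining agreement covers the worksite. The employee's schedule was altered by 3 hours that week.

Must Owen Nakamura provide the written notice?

(a) no CBA — holds.
(b) schedule shift > 4h — not met.
(1) = T AND F = false.
(2) non-exempt — fails.
(i) < 45 days' notice — not met.
(ii) fixed location — not met.
So (a) is not satisfied (F OR F).
(b) no recent notice — holds.
So (3) is not satisfied (F AND T).
So Overall is not satisfied (F OR F OR F).

No — not required.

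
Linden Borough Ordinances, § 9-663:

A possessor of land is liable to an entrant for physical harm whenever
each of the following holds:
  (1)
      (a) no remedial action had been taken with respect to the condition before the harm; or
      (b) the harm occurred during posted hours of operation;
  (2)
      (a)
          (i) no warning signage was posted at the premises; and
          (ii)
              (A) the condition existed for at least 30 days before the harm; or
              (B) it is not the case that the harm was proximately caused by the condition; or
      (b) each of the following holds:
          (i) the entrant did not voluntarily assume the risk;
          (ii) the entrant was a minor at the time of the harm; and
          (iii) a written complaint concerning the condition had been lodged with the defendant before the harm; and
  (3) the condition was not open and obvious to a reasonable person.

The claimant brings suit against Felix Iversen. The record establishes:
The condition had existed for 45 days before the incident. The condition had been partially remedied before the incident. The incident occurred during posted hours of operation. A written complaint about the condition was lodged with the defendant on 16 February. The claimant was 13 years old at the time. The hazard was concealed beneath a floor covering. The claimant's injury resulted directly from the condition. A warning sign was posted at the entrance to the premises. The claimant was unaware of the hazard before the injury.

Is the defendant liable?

Yes — liable.

(a) no remedial action — fails.
(b) during posted hours — holds.
So (1) is satisfied (F OR T).
(i) no signage posted — not satisfied.
(A) condition ≥30 days old — met.
(B) not (proximate cause) — fails.
So (ii) is satisfied (T OR F).
(a): F AND T → false.
(i) no assumed risk — holds.
(ii) entrant a minor — met.
(iii) complaint lodged — satisfied.
So (b) is satisfied (T AND T AND T).
(2): F OR T → true.
(3) not open/obvious — satisfied.
Overall = T AND T AND T = true.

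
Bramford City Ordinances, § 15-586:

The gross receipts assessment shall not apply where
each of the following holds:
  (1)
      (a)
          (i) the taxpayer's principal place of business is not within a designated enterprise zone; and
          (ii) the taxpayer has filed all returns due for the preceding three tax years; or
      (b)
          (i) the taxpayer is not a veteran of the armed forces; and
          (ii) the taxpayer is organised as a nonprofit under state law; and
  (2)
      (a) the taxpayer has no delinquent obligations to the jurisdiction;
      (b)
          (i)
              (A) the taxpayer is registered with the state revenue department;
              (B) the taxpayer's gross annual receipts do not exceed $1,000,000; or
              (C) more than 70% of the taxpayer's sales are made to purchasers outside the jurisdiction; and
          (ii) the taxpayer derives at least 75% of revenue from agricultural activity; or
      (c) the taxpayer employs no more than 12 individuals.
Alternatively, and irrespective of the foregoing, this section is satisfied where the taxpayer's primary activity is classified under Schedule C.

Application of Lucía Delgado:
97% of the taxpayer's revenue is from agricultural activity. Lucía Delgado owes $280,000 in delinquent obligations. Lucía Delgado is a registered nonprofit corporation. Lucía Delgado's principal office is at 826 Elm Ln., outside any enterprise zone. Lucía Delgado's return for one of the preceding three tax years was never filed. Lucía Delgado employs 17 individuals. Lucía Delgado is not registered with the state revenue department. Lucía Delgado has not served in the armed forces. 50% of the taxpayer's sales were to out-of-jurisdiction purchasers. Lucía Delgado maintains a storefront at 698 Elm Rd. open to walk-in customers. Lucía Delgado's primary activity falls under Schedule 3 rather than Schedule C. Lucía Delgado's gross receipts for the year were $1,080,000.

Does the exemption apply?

(i) not (in enterprise zone) — holds.
(ii) returns current — not satisfied.
(a) = T AND F = false.
(i) not (veteran) — holds.
(ii) nonprofit — satisfied.
(b): T AND T → true.
(1) = F OR T = true.
(a) no delinquency — not met.
(A) state-registered — fails.
(B) receipts ≤ $1,000,000 — fails.
(C) >70% out-of-jur. sales — not satisfied.
So (i) is not satisfied (F OR F OR F).
(ii) ≥75% agricultural — met.
(b) = F AND T = false.
(c) ≤ 12 employees — not satisfied.
(2): F OR F OR F → false.
Overall: T AND F → false.
Exception (Schedule C activity) — not satisfied.
Result: main false OR exception false → false.

No — not exempt.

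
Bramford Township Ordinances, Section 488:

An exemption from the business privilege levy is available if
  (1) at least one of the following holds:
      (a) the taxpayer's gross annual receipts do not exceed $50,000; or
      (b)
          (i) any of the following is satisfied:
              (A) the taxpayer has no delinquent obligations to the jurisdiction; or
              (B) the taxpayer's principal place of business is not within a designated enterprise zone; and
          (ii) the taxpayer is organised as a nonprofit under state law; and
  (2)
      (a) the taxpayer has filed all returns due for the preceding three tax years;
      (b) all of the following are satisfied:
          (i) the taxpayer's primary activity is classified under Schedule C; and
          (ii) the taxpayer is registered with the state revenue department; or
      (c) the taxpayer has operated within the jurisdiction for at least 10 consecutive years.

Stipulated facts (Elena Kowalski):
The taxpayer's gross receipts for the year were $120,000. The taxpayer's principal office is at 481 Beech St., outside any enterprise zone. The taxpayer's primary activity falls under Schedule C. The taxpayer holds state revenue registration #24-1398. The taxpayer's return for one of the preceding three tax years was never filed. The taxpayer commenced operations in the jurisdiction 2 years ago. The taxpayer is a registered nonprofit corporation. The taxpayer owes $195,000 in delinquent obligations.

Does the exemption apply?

Yes — exempt.

(a) receipts ≤ $50,000 — not met.
(A) no delinquency — not satisfied.
(B) not (in enterprise zone) — holds.
(i) = F OR T = true.
(ii) nonprofit — met.
(b) = T AND T = true.
So (1) is satisfied (F OR T).
(a) returns current — not met.
(i) Schedule C activity — holds.
(ii) state-registered — satisfied.
(b) = T AND T = true.
(c) ≥ 10 yrs in jurisdiction — fails.
(2) = F OR T OR F = true.
Overall: T AND T → true.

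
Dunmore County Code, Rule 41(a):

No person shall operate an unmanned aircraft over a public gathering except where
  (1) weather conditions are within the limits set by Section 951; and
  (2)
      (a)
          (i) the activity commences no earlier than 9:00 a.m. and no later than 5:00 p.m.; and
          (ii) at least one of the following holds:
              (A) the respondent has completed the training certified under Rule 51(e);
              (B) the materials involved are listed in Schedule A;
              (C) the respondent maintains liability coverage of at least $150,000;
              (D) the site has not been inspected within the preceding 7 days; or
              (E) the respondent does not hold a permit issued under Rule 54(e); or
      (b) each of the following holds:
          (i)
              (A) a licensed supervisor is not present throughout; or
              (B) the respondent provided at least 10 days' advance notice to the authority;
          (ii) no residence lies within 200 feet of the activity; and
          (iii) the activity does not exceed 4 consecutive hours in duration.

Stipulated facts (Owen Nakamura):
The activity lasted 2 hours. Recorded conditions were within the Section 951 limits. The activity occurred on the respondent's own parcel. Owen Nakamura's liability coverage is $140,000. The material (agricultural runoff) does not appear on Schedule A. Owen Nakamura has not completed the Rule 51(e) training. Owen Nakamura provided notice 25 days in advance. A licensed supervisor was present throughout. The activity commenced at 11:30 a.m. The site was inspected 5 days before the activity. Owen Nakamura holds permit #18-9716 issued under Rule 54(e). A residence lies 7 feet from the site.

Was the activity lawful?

(1) weather ok — satisfied.
(i) start within hours — met.
(A) training certified — not satisfied.
(B) Schedule A material — not satisfied.
(C) coverage ≥ $150,000 — not met.
(D) not (site inspected) — not met.
(E) not (holds permit) — not satisfied.
(ii) = F OR F OR F OR F OR F = false.
(a): T AND F → false.
(A) not (supervisor present) — fails.
(B) ≥10 days' notice — holds.
(i) = F OR T = true.
(ii) no residence in 200 ft — not met.
(iii) ≤ 4 hrs duration — holds.
So (b) is not satisfied (T AND F AND T).
(2) = F OR F = false.
Overall: T AND F → false.

No — unlawful.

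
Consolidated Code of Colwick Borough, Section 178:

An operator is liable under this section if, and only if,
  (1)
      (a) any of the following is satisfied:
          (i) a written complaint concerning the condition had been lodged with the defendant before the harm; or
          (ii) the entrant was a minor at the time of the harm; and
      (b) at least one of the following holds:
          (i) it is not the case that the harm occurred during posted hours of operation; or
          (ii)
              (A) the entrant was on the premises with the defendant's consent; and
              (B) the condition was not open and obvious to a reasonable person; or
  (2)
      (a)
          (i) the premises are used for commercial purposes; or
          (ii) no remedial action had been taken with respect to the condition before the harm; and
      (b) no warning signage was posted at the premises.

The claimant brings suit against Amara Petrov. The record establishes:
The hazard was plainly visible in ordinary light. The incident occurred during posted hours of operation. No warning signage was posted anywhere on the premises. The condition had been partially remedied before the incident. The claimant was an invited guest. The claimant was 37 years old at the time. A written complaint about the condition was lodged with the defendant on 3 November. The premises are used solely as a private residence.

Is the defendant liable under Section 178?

(i) complaint lodged — met.
(ii) entrant a minor — fails.
(a): T OR F → true.
(i) not (during posted hours) — fails.
(A) consent to enter — met.
(B) not open/obvious — not satisfied.
So (ii) is not satisfied (T AND F).
So (b) is not satisfied (F OR F).
So (1) is not satisfied (T AND F).
(i) commercial use — fails.
(ii) no remedial action — fails.
(a) = F OR F = false.
(b) no signage posted — satisfied.
So (2) is not satisfied (F AND T).
Overall = F OR F = false.

No — not liable.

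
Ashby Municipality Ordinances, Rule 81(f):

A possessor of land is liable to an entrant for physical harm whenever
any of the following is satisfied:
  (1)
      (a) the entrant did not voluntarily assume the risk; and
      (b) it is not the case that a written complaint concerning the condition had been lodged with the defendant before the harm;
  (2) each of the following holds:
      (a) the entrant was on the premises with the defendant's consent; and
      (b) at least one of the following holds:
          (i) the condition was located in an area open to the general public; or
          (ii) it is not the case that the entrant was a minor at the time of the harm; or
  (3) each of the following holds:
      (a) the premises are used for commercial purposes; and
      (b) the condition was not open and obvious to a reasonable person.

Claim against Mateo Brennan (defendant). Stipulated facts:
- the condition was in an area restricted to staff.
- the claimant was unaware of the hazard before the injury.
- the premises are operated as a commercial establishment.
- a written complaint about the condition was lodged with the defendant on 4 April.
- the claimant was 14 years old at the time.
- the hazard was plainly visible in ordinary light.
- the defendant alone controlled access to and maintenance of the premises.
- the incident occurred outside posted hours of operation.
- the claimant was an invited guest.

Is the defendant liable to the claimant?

(a) no assumed risk — satisfied.
(b) not (complaint lodged) — not met.
So (1) is not satisfied (T AND F).
(a) consent to enter — satisfied.
(i) public area — not met.
(ii) not (entrant a minor) — not met.
So (b) is not satisfied (F OR F).
(2) = T AND F = false.
(a) commercial use — holds.
(b) not open/obvious — not satisfied.
(3): T AND F → false.
Overall: F OR F OR F → false.

No — not liable.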